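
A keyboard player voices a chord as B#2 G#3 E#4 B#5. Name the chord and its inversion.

E# minor, second inversion

The pitch classes B#, G#, E# arrange in thirds as E#–G#–B#: an E# minor triad.
B# is the fifth of E# minor; fifth in the bass means second inversion (figured bass 6/4).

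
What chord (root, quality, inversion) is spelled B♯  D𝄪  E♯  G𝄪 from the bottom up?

E# major seventh, second inversion

Reducing to letter names: B#, D##, E#, G##. These stack in thirds as E#–G##–B#–D## — an E# major seventh chord.
With the fifth (B#) in the bass, the chord is in second inversion (figured bass 4/3).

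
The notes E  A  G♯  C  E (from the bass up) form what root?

A

E, A, G#, C are the tones of an A minor-major seventh chord (A–C–E–G#), making A the root.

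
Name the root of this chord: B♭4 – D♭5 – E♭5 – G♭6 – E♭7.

Eb

Bb, Db, Eb, Gb are the tones of an Eb minor seventh chord (Eb–Gb–Bb–Db), making Eb the root.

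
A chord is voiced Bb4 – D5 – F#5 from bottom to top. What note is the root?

Bb

The distinct letter names are Bb, D, F#. Arranged as a stack of thirds they read Bb–D–F#, so Bb is the root (a Bb augmented triad).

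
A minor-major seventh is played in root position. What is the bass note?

A

A minor-major seventh is A–C–E–G#. Root position places the root in the bass: A.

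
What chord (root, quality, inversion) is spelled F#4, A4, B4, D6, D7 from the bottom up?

The pitch classes F#, A, B, D arrange in thirds as B–D–F#–A: a B minor seventh chord.
F# is the fifth of B minor seventh; fifth in the bass means second inversion (figured bass 4/3).

B minor seventh, second inversion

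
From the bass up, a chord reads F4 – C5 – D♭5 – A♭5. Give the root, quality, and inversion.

Db major seventh, first inversion

The pitch classes F, C, Db, Ab arrange in thirds as Db–F–Ab–C: a Db major seventh chord.
F is the third of Db major seventh; third in the bass means first inversion (figured bass 6/5).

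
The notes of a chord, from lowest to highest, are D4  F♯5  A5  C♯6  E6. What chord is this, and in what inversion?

D major ninth, root position

The distinct note names are D, F#, A, C#, E. Stacked in thirds they read D–F#–A–C#–E, which is a major ninth chord on D.
The lowest note is D, the root of the chord, so this is root position.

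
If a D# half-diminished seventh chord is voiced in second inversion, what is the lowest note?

A

The fifth of D# half-diminished seventh (D#–F#–A–C#) is A; that is the bass in second inversion.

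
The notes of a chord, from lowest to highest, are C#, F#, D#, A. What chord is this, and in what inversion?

D# half-diminished seventh, third inversion

Reducing to letter names: C#, F#, D#, A. These stack in thirds as D#–F#–A–C# — a D# half-diminished seventh chord.
C# is the seventh of D# half-diminished seventh; seventh in the bass means third inversion (figured bass 4/2).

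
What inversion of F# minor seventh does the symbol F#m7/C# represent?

second inversion

F#m7/C# means F# minor seventh with C# in the bass. C# is the fifth of F# minor seventh (F#–A–C#–E), so this is second inversion.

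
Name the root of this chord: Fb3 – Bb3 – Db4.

Reordering Fb, Bb, Db into stacked thirds gives Bb–Db–Fb; the bottom of that stack, Bb, is the root.

Bb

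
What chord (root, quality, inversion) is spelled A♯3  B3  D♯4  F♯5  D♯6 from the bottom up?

Reducing to letter names: A#, B, D#, F#. These stack in thirds as B–D#–F#–A# — a B major seventh chord.
With the seventh (A#) in the bass, the chord is in third inversion (figured bass 4/2).

B major seventh, third inversion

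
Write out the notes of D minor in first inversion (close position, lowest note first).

F, A, D

D minor is D–F–A. First inversion puts the third (F) in the bass, with the remaining tones above: F, A, D.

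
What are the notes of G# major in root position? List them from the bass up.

The chord tones are G#–B#–D#. With the root (G#) lowest for root position: G#, B#, D#.

G#, B#, D#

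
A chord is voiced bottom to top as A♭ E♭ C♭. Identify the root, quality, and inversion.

Ab minor, root position

The distinct note names are Ab, Eb, Cb. Stacked in thirds they read Ab–Cb–Eb, which is a minor triad on Ab.
Ab is the root of Ab minor; root in the bass means root position (figured bass 5/3).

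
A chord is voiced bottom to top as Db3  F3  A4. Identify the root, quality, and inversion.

Db augmented, root position

The distinct note names are Db, F, A. Stacked in thirds they read Db–F–A, which is an augmented triad on Db.
With the root (Db) in the bass, the chord is in root position (figured bass 5/3).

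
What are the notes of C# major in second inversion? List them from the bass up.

The chord tones are C#–E#–G#. With the fifth (G#) lowest for second inversion: G#, C#, E#.

G#, C#, E#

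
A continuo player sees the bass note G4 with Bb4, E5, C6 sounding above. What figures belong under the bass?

The notes G, Bb, E, C stack in thirds as C–E–G–Bb — a C dominant seventh chord. The bass G is the fifth, so this is second inversion: figured 4/3.

4/3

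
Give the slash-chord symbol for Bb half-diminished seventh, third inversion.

Third inversion of Bb half-diminished seventh has the seventh (Ab) in the bass. As a slash chord: Bbø7/Ab.

Bbø7/Ab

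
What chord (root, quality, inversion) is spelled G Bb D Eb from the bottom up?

The distinct note names are G, Bb, D, Eb. Stacked in thirds they read Eb–G–Bb–D, which is a major seventh chord on Eb.
G is the third of Eb major seventh; third in the bass means first inversion (figured bass 6/5).

Eb major seventh, first inversion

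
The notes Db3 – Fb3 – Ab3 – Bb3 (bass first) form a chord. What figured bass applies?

The notes Db, Fb, Ab, Bb stack in thirds as Bb–Db–Fb–Ab — a Bb half-diminished seventh chord. The bass Db is the third, so this is first inversion: figured 6/5.

6/5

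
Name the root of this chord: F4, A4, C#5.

F

F, A, C# are the tones of an F augmented triad (F–A–C#), making F the root.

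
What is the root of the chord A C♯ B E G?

A, C#, B, E, G are the tones of an A dominant ninth chord (A–C#–E–G–B), making A the root.

A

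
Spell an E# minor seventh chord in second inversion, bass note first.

Spelling E# minor seventh: E#–G#–B#–D#. In second inversion the fifth is bass, giving B#, D#, E#, G# from the bottom.

B#, D#, E#, G#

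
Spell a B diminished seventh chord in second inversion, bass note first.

F, Ab, B, D

Spelling B diminished seventh: B–D–F–Ab. In second inversion the fifth is bass, giving F, Ab, B, D from the bottom.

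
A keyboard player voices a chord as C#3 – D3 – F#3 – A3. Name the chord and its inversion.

Reducing to letter names: C#, D, F#, A. These stack in thirds as D–F#–A–C# — a D major seventh chord.
The lowest note is C#, the seventh of the chord, so this is third inversion (figured bass 4/2).

D major seventh, third inversion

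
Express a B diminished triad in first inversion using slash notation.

Bdim/D

First inversion of B diminished has the third (D) in the bass. As a slash chord: Bdim/D.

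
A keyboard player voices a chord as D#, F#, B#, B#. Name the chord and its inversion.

The pitch classes D#, F#, B# arrange in thirds as B#–D#–F#: a B# diminished triad.
D# is the third of B# diminished; third in the bass means first inversion (figured bass 6).

B# diminished, first inversion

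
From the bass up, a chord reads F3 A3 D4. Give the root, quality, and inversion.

The distinct note names are F, A, D. Stacked in thirds they read D–F–A, which is a minor triad on D.
The lowest note is F, the third of the chord, so this is first inversion (figured bass 6).

D minor, first inversion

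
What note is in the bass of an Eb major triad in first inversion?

Eb major is Eb–G–Bb. First inversion places the third in the bass: G.

G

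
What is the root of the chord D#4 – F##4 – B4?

The distinct letter names are D#, F##, B. Arranged as a stack of thirds they read B–D#–F##, so B is the root (a B augmented triad).

B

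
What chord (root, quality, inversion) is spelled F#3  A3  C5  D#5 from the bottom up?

D# diminished seventh, first inversion

The distinct note names are F#, A, C, D#. Stacked in thirds they read D#–F#–A–C, which is a diminished seventh chord on D#.
With the third (F#) in the bass, the chord is in first inversion (figured bass 6/5).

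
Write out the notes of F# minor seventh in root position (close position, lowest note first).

Spelling F# minor seventh: F#–A–C#–E. In root position the root is bass, giving F#, A, C#, E from the bottom.

F#, A, C#, E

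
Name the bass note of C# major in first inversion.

C# major is C#–E#–G#. First inversion places the third in the bass: E#.

E#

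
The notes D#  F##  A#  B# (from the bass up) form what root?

B#

The distinct letter names are D#, F##, A#, B#. Arranged as a stack of thirds they read B#–D#–F##–A#, so B# is the root (a B# minor seventh chord).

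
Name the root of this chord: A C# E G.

The distinct letter names are A, C#, E, G. Arranged as a stack of thirds they read A–C#–E–G, so A is the root (an A dominant seventh chord).

A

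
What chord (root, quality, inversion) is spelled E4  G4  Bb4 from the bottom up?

E diminished, root position

Reducing to letter names: E, G, Bb. These stack in thirds as E–G–Bb — an E diminished triad.
The lowest note is E, the root of the chord, so this is root position (figured bass 5/3).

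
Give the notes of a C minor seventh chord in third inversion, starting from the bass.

Bb, C, Eb, G

C minor seventh is C–Eb–G–Bb. Third inversion puts the seventh (Bb) in the bass, with the remaining tones above: Bb, C, Eb, G.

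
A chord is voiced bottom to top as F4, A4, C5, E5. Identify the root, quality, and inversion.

The distinct note names are F, A, C, E. Stacked in thirds they read F–A–C–E, which is a major seventh chord on F.
The lowest note is F, the root of the chord, so this is root position (figured bass 7).

F major seventh, root position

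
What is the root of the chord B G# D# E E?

E

B, G#, D#, E are the tones of an E major seventh chord (E–G#–B–D#), making E the root.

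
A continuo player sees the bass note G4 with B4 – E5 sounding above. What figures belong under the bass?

The notes G, B, E stack in thirds as E–G–B — an E minor triad. The bass G is the third, so this is first inversion: figured 6.

6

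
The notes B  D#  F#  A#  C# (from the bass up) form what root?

B

B, D#, F#, A#, C# are the tones of a B major ninth chord (B–D#–F#–A#–C#), making B the root.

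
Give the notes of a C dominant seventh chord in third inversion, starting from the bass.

C dominant seventh is C–E–G–Bb. Third inversion puts the seventh (Bb) in the bass, with the remaining tones above: Bb, C, E, G.

Bb, C, E, G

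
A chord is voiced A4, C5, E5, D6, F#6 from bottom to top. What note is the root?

Reordering A, C, E, D, F# into stacked thirds gives D–F#–A–C–E; the bottom of that stack, D, is the root.

D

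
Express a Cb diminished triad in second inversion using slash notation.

Cbdim/Gbb

Second inversion of Cb diminished has the fifth (Gbb) in the bass. As a slash chord: Cbdim/Gbb.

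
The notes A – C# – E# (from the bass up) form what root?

A, C#, E# are the tones of an A augmented triad (A–C#–E#), making A the root.

A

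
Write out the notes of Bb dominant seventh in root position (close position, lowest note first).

Bb, D, F, Ab

Spelling Bb dominant seventh: Bb–D–F–Ab. In root position the root is bass, giving Bb, D, F, Ab from the bottom.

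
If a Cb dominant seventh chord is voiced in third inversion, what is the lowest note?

Cb dominant seventh is Cb–Eb–Gb–Bbb. Third inversion places the seventh in the bass: Bbb.

Bbb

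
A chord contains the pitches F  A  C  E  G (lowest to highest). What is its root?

F

F, A, C, E, G are the tones of an F major ninth chord (F–A–C–E–G), making F the root.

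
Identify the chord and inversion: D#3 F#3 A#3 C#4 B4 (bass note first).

Reducing to letter names: D#, F#, A#, C#, B. These stack in thirds as B–D#–F#–A#–C# — a B major ninth chord.
D# is the third of B major ninth; third in the bass means first inversion.

B major ninth, first inversion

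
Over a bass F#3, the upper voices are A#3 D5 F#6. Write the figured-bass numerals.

The notes F#, A#, D stack in thirds as D–F#–A# — a D augmented triad. The bass F# is the third, so this is first inversion: figured 6.

6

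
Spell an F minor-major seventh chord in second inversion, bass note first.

C, E, F, Ab

The chord tones are F–Ab–C–E. With the fifth (C) lowest for second inversion: C, E, F, Ab.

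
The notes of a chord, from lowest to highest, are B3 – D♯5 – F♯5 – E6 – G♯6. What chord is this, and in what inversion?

E major ninth, second inversion

The pitch classes B, D#, F#, E, G# arrange in thirds as E–G#–B–D#–F#: an E major ninth chord.
The lowest note is B, the fifth of the chord, so this is second inversion.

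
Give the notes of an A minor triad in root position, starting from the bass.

Spelling A minor: A–C–E. In root position the root is bass, giving A, C, E from the bottom.

A, C, E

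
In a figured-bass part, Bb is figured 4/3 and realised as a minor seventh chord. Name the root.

Eb

The figures 4/3 mean the fifth of the chord is in the bass. If Bb is the fifth of a minor seventh chord, the root is Eb (chord tones Eb–Gb–Bb–Db).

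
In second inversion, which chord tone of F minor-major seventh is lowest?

C

The fifth of F minor-major seventh (F–Ab–C–E) is C; that is the bass in second inversion.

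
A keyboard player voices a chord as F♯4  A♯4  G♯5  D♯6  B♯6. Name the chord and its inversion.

G# dominant ninth, third inversion

The distinct note names are F#, A#, G#, D#, B#. Stacked in thirds they read G#–B#–D#–F#–A#, which is a dominant ninth chord on G#.
F# is the seventh of G# dominant ninth; seventh in the bass means third inversion.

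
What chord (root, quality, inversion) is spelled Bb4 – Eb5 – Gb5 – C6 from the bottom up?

The pitch classes Bb, Eb, Gb, C arrange in thirds as C–Eb–Gb–Bb: a C half-diminished seventh chord.
With the seventh (Bb) in the bass, the chord is in third inversion (figured bass 4/2).

C half-diminished seventh, third inversion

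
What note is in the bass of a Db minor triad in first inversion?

Fb

In first inversion the third is lowest. For Db minor (Db–Fb–Ab) that is Fb.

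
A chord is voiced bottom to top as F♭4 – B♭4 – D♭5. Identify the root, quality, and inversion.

Bb diminished, second inversion

The distinct note names are Fb, Bb, Db. Stacked in thirds they read Bb–Db–Fb, which is a diminished triad on Bb.
With the fifth (Fb) in the bass, the chord is in second inversion (figured bass 6/4).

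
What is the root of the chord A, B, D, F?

B

The distinct letter names are A, B, D, F. Arranged as a stack of thirds they read B–D–F–A, so B is the root (a B half-diminished seventh chord).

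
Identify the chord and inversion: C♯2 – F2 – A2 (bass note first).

The pitch classes C#, F, A arrange in thirds as F–A–C#: an F augmented triad.
With the fifth (C#) in the bass, the chord is in second inversion (figured bass 6/4).

F augmented, second inversion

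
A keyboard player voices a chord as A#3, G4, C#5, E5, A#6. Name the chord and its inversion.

A# diminished seventh, root position

The distinct note names are A#, G, C#, E. Stacked in thirds they read A#–C#–E–G, which is a diminished seventh chord on A#.
A# is the root of A# diminished seventh; root in the bass means root position (figured bass 7).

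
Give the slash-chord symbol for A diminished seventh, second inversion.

Adim7/Eb

Second inversion of A diminished seventh has the fifth (Eb) in the bass. As a slash chord: Adim7/Eb.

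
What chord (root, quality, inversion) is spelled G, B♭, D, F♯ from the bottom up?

G minor-major seventh, root position

Reducing to letter names: G, Bb, D, F#. These stack in thirds as G–Bb–D–F# — a G minor-major seventh chord.
With the root (G) in the bass, the chord is in root position (figured bass 7).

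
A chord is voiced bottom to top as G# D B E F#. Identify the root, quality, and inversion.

E dominant ninth, first inversion

Reducing to letter names: G#, D, B, E, F#. These stack in thirds as E–G#–B–D–F# — an E dominant ninth chord.
The lowest note is G#, the third of the chord, so this is first inversion.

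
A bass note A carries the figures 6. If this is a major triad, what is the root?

The figures 6 mean the third of the chord is in the bass. If A is the third of a major triad, the root is F (chord tones F–A–C).

F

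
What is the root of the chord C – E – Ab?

C, E, Ab are the tones of an Ab augmented triad (Ab–C–E), making Ab the root.

Ab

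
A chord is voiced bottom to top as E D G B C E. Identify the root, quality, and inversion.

Reducing to letter names: E, D, G, B, C. These stack in thirds as C–E–G–B–D — a C major ninth chord.
With the third (E) in the bass, the chord is in first inversion.

C major ninth, first inversion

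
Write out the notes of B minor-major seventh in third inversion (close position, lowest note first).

A#, B, D, F#

B minor-major seventh is B–D–F#–A#. Third inversion puts the seventh (A#) in the bass, with the remaining tones above: A#, B, D, F#.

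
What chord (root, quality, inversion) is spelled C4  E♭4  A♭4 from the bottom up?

The pitch classes C, Eb, Ab arrange in thirds as Ab–C–Eb: an Ab major triad.
C is the third of Ab major; third in the bass means first inversion (figured bass 6).

Ab major, first inversion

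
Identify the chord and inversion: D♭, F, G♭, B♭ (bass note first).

The distinct note names are Db, F, Gb, Bb. Stacked in thirds they read Gb–Bb–Db–F, which is a major seventh chord on Gb.
Db is the fifth of Gb major seventh; fifth in the bass means second inversion (figured bass 4/3).

Gb major seventh, second inversion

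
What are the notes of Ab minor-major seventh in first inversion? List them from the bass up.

Cb, Eb, G, Ab

Ab minor-major seventh is Ab–Cb–Eb–G. First inversion puts the third (Cb) in the bass, with the remaining tones above: Cb, Eb, G, Ab.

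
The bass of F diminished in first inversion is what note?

Ab

The third of F diminished (F–Ab–Cb) is Ab; that is the bass in first inversion.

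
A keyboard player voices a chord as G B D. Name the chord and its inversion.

Reducing to letter names: G, B, D. These stack in thirds as G–B–D — a G major triad.
With the root (G) in the bass, the chord is in root position (figured bass 5/3).

G major, root position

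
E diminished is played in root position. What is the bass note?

E

E diminished is E–G–Bb. Root position places the root in the bass: E.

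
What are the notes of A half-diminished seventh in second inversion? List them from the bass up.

The chord tones are A–C–Eb–G. With the fifth (Eb) lowest for second inversion: Eb, G, A, C.

Eb, G, A, C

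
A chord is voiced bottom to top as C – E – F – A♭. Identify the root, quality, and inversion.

F minor-major seventh, second inversion

The distinct note names are C, E, F, Ab. Stacked in thirds they read F–Ab–C–E, which is a minor-major seventh chord on F.
The lowest note is C, the fifth of the chord, so this is second inversion (figured bass 4/3).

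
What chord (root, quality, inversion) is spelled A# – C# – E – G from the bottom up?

A# diminished seventh, root position

The pitch classes A#, C#, E, G arrange in thirds as A#–C#–E–G: an A# diminished seventh chord.
A# is the root of A# diminished seventh; root in the bass means root position (figured bass 7).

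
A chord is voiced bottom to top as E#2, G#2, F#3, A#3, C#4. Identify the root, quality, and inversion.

F# major ninth, third inversion

The pitch classes E#, G#, F#, A#, C# arrange in thirds as F#–A#–C#–E#–G#: an F# major ninth chord.
E# is the seventh of F# major ninth; seventh in the bass means third inversion.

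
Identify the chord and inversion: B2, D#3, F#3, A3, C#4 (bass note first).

The pitch classes B, D#, F#, A, C# arrange in thirds as B–D#–F#–A–C#: a B dominant ninth chord.
B is the root of B dominant ninth; root in the bass means root position.

B dominant ninth, root position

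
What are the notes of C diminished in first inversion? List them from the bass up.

Eb, Gb, C

Spelling C diminished: C–Eb–Gb. In first inversion the third is bass, giving Eb, Gb, C from the bottom.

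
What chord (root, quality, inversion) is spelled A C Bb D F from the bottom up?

Reducing to letter names: A, C, Bb, D, F. These stack in thirds as Bb–D–F–A–C — a Bb major ninth chord.
The lowest note is A, the seventh of the chord, so this is third inversion.

Bb major ninth, third inversion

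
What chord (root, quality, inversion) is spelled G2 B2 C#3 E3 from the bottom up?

The pitch classes G, B, C#, E arrange in thirds as C#–E–G–B: a C# half-diminished seventh chord.
G is the fifth of C# half-diminished seventh; fifth in the bass means second inversion (figured bass 4/3).

C# half-diminished seventh, second inversion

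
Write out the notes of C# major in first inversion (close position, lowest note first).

C# major is C#–E#–G#. First inversion puts the third (E#) in the bass, with the remaining tones above: E#, G#, C#.

E#, G#, C#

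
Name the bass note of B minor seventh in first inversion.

D

In first inversion the third is lowest. For B minor seventh (B–D–F#–A) that is D.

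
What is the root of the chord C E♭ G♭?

Reordering C, Eb, Gb into stacked thirds gives C–Eb–Gb; the bottom of that stack, C, is the root.

C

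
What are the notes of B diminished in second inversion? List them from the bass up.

The chord tones are B–D–F. With the fifth (F) lowest for second inversion: F, B, D.

F, B, D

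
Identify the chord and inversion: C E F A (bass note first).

F major seventh, second inversion

Reducing to letter names: C, E, F, A. These stack in thirds as F–A–C–E — an F major seventh chord.
With the fifth (C) in the bass, the chord is in second inversion (figured bass 4/3).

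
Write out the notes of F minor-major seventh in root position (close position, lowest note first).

Spelling F minor-major seventh: F–Ab–C–E. In root position the root is bass, giving F, Ab, C, E from the bottom.

F, Ab, C, E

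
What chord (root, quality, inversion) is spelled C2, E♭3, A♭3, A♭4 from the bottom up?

The distinct note names are C, Eb, Ab. Stacked in thirds they read Ab–C–Eb, which is a major triad on Ab.
With the third (C) in the bass, the chord is in first inversion (figured bass 6).

Ab major, first inversion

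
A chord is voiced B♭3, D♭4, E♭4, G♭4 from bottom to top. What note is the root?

Bb, Db, Eb, Gb are the tones of an Eb minor seventh chord (Eb–Gb–Bb–Db), making Eb the root.

Eb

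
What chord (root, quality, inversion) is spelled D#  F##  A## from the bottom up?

D# augmented, root position

Reducing to letter names: D#, F##, A##. These stack in thirds as D#–F##–A## — a D# augmented triad.
D# is the root of D# augmented; root in the bass means root position (figured bass 5/3).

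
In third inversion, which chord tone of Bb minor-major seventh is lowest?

A

Bb minor-major seventh is Bb–Db–F–A. Third inversion places the seventh in the bass: A.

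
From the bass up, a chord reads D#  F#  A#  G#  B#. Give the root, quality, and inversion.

G# dominant ninth, second inversion

Reducing to letter names: D#, F#, A#, G#, B#. These stack in thirds as G#–B#–D#–F#–A# — a G# dominant ninth chord.
The lowest note is D#, the fifth of the chord, so this is second inversion.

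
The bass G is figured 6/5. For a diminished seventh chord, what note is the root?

E

The figures 6/5 mean the third of the chord is in the bass. If G is the third of a diminished seventh chord, the root is E (chord tones E–G–Bb–Db).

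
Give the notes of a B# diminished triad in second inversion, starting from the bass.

The chord tones are B#–D#–F#. With the fifth (F#) lowest for second inversion: F#, B#, D#.

F#, B#, D#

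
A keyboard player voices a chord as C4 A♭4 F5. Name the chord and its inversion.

F minor, second inversion

The distinct note names are C, Ab, F. Stacked in thirds they read F–Ab–C, which is a minor triad on F.
C is the fifth of F minor; fifth in the bass means second inversion (figured bass 6/4).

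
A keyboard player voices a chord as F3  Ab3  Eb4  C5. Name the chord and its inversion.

F minor seventh, root position

The distinct note names are F, Ab, Eb, C. Stacked in thirds they read F–Ab–C–Eb, which is a minor seventh chord on F.
F is the root of F minor seventh; root in the bass means root position (figured bass 7).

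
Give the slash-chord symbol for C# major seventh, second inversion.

Second inversion of C# major seventh has the fifth (G#) in the bass. As a slash chord: C#maj7/G#.

C#maj7/G#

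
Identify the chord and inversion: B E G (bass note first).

The distinct note names are B, E, G. Stacked in thirds they read E–G–B, which is a minor triad on E.
With the fifth (B) in the bass, the chord is in second inversion (figured bass 6/4).

E minor, second inversion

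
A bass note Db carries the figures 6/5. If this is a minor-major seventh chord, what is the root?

The figures 6/5 mean the third of the chord is in the bass. If Db is the third of a minor-major seventh chord, the root is Bb (chord tones Bb–Db–F–A).

Bb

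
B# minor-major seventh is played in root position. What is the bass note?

B#

In root position the root is lowest. For B# minor-major seventh (B#–D#–F##–A##) that is B#.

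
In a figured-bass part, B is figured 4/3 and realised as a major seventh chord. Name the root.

E

The figures 4/3 mean the fifth of the chord is in the bass. If B is the fifth of a major seventh chord, the root is E (chord tones E–G#–B–D#).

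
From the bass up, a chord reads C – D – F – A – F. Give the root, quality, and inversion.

The pitch classes C, D, F, A arrange in thirds as D–F–A–C: a D minor seventh chord.
With the seventh (C) in the bass, the chord is in third inversion (figured bass 4/2).

D minor seventh, third inversion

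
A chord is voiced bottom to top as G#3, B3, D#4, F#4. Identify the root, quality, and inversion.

The distinct note names are G#, B, D#, F#. Stacked in thirds they read G#–B–D#–F#, which is a minor seventh chord on G#.
G# is the root of G# minor seventh; root in the bass means root position (figured bass 7).

G# minor seventh, root position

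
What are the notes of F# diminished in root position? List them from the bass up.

Spelling F# diminished: F#–A–C. In root position the root is bass, giving F#, A, C from the bottom.

F#, A, C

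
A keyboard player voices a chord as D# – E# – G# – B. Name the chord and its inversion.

The distinct note names are D#, E#, G#, B. Stacked in thirds they read E#–G#–B–D#, which is a half-diminished seventh chord on E#.
D# is the seventh of E# half-diminished seventh; seventh in the bass means third inversion (figured bass 4/2).

E# half-diminished seventh, third inversion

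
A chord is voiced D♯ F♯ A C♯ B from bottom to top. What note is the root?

B

The distinct letter names are D#, F#, A, C#, B. Arranged as a stack of thirds they read B–D#–F#–A–C#, so B is the root (a B dominant ninth chord).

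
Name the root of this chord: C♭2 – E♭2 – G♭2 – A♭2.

Reordering Cb, Eb, Gb, Ab into stacked thirds gives Ab–Cb–Eb–Gb; the bottom of that stack, Ab, is the root.

Ab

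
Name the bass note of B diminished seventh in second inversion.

F

In second inversion the fifth is lowest. For B diminished seventh (B–D–F–Ab) that is F.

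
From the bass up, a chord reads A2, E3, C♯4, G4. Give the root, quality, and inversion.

A dominant seventh, root position

The pitch classes A, E, C#, G arrange in thirds as A–C#–E–G: an A dominant seventh chord.
The lowest note is A, the root of the chord, so this is root position (figured bass 7).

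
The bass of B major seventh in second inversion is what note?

In second inversion the fifth is lowest. For B major seventh (B–D#–F#–A#) that is F#.

F#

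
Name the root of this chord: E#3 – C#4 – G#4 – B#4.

C#

The distinct letter names are E#, C#, G#, B#. Arranged as a stack of thirds they read C#–E#–G#–B#, so C# is the root (a C# major seventh chord).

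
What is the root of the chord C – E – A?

A

C, E, A are the tones of an A minor triad (A–C–E), making A the root.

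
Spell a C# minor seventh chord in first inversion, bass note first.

E, G#, B, C#

C# minor seventh is C#–E–G#–B. First inversion puts the third (E) in the bass, with the remaining tones above: E, G#, B, C#.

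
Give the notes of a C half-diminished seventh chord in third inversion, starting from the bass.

Bb, C, Eb, Gb

Spelling C half-diminished seventh: C–Eb–Gb–Bb. In third inversion the seventh is bass, giving Bb, C, Eb, Gb from the bottom.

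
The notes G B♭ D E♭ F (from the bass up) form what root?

The distinct letter names are G, Bb, D, Eb, F. Arranged as a stack of thirds they read Eb–G–Bb–D–F, so Eb is the root (an Eb major ninth chord).

Eb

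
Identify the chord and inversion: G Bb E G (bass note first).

The pitch classes G, Bb, E arrange in thirds as E–G–Bb: an E diminished triad.
G is the third of E diminished; third in the bass means first inversion (figured bass 6).

E diminished, first inversion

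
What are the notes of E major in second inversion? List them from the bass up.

E major is E–G#–B. Second inversion puts the fifth (B) in the bass, with the remaining tones above: B, E, G#.

B, E, G#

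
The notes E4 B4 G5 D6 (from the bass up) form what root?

E

E, B, G, D are the tones of an E minor seventh chord (E–G–B–D), making E the root.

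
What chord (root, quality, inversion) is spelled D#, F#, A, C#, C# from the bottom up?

The pitch classes D#, F#, A, C# arrange in thirds as D#–F#–A–C#: a D# half-diminished seventh chord.
The lowest note is D#, the root of the chord, so this is root position (figured bass 7).

D# half-diminished seventh, root position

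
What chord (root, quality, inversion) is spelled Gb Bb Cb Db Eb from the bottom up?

Cb major ninth, second inversion

Reducing to letter names: Gb, Bb, Cb, Db, Eb. These stack in thirds as Cb–Eb–Gb–Bb–Db — a Cb major ninth chord.
Gb is the fifth of Cb major ninth; fifth in the bass means second inversion.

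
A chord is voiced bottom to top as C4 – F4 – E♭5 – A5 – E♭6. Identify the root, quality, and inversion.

F dominant seventh, second inversion

The distinct note names are C, F, Eb, A. Stacked in thirds they read F–A–C–Eb, which is a dominant seventh chord on F.
With the fifth (C) in the bass, the chord is in second inversion (figured bass 4/3).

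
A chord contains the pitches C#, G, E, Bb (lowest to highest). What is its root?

Reordering C#, G, E, Bb into stacked thirds gives C#–E–G–Bb; the bottom of that stack, C#, is the root.

C#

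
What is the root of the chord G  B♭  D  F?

G

The distinct letter names are G, Bb, D, F. Arranged as a stack of thirds they read G–Bb–D–F, so G is the root (a G minor seventh chord).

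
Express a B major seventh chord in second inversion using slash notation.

Second inversion of B major seventh has the fifth (F#) in the bass. As a slash chord: Bmaj7/F#.

Bmaj7/F#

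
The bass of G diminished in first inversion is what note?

G diminished is G–Bb–Db. First inversion places the third in the bass: Bb.

Bb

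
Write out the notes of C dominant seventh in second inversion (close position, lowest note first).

G, Bb, C, E

The chord tones are C–E–G–Bb. With the fifth (G) lowest for second inversion: G, Bb, C, E.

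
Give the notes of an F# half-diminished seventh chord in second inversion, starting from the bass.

C, E, F#, A

F# half-diminished seventh is F#–A–C–E. Second inversion puts the fifth (C) in the bass, with the remaining tones above: C, E, F#, A.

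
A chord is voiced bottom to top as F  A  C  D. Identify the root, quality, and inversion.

Reducing to letter names: F, A, C, D. These stack in thirds as D–F–A–C — a D minor seventh chord.
F is the third of D minor seventh; third in the bass means first inversion (figured bass 6/5).

D minor seventh, first inversion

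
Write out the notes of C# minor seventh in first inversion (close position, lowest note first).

Spelling C# minor seventh: C#–E–G#–B. In first inversion the third is bass, giving E, G#, B, C# from the bottom.

E, G#, B, C#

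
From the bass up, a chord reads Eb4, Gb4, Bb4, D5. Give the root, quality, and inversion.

Reducing to letter names: Eb, Gb, Bb, D. These stack in thirds as Eb–Gb–Bb–D — an Eb minor-major seventh chord.
The lowest note is Eb, the root of the chord, so this is root position (figured bass 7).

Eb minor-major seventh, root position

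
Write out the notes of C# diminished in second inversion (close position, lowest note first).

Spelling C# diminished: C#–E–G. In second inversion the fifth is bass, giving G, C#, E from the bottom.

G, C#, E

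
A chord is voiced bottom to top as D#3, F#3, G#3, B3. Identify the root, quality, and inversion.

The distinct note names are D#, F#, G#, B. Stacked in thirds they read G#–B–D#–F#, which is a minor seventh chord on G#.
D# is the fifth of G# minor seventh; fifth in the bass means second inversion (figured bass 4/3).

G# minor seventh, second inversion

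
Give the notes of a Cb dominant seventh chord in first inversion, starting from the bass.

Eb, Gb, Bbb, Cb

Cb dominant seventh is Cb–Eb–Gb–Bbb. First inversion puts the third (Eb) in the bass, with the remaining tones above: Eb, Gb, Bbb, Cb.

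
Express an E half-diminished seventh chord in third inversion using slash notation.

Eø7/D

Third inversion of E half-diminished seventh has the seventh (D) in the bass. As a slash chord: Eø7/D.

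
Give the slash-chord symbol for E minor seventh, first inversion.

First inversion of E minor seventh has the third (G) in the bass. As a slash chord: Em7/G.

Em7/G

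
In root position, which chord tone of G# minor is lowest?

The root of G# minor (G#–B–D#) is G#; that is the bass in root position.

G#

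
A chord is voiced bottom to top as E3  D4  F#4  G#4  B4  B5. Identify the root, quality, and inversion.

E dominant ninth, root position

The distinct note names are E, D, F#, G#, B. Stacked in thirds they read E–G#–B–D–F#, which is a dominant ninth chord on E.
The lowest note is E, the root of the chord, so this is root position.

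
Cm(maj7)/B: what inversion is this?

Cm(maj7)/B means C minor-major seventh with B in the bass. B is the seventh of C minor-major seventh (C–Eb–G–B), so this is third inversion.

third inversion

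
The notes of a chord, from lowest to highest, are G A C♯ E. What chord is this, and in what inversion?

A dominant seventh, third inversion

The distinct note names are G, A, C#, E. Stacked in thirds they read A–C#–E–G, which is a dominant seventh chord on A.
G is the seventh of A dominant seventh; seventh in the bass means third inversion (figured bass 4/2).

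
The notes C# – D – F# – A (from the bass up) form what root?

Reordering C#, D, F#, A into stacked thirds gives D–F#–A–C#; the bottom of that stack, D, is the root.

D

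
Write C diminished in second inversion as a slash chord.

Second inversion of C diminished has the fifth (Gb) in the bass. As a slash chord: Cdim/Gb.

Cdim/Gb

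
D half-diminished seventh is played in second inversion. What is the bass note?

Ab

The fifth of D half-diminished seventh (D–F–Ab–C) is Ab; that is the bass in second inversion.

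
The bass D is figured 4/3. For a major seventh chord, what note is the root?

G

The figures 4/3 mean the fifth of the chord is in the bass. If D is the fifth of a major seventh chord, the root is G (chord tones G–B–D–F#).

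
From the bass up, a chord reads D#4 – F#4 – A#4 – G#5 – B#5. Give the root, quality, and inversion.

G# dominant ninth, second inversion

Reducing to letter names: D#, F#, A#, G#, B#. These stack in thirds as G#–B#–D#–F#–A# — a G# dominant ninth chord.
With the fifth (D#) in the bass, the chord is in second inversion.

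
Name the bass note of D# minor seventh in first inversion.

F#

D# minor seventh is D#–F#–A#–C#. First inversion places the third in the bass: F#.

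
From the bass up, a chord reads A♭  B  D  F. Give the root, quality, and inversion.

B diminished seventh, third inversion

Reducing to letter names: Ab, B, D, F. These stack in thirds as B–D–F–Ab — a B diminished seventh chord.
Ab is the seventh of B diminished seventh; seventh in the bass means third inversion (figured bass 4/2).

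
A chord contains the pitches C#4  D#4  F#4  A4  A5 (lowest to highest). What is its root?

D#

Reordering C#, D#, F#, A into stacked thirds gives D#–F#–A–C#; the bottom of that stack, D#, is the root.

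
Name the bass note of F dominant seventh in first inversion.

In first inversion the third is lowest. For F dominant seventh (F–A–C–Eb) that is A.

A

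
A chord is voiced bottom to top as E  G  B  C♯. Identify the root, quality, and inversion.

C# half-diminished seventh, first inversion

The pitch classes E, G, B, C# arrange in thirds as C#–E–G–B: a C# half-diminished seventh chord.
E is the third of C# half-diminished seventh; third in the bass means first inversion (figured bass 6/5).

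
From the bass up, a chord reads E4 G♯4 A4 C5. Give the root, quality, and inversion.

Reducing to letter names: E, G#, A, C. These stack in thirds as A–C–E–G# — an A minor-major seventh chord.
The lowest note is E, the fifth of the chord, so this is second inversion (figured bass 4/3).

A minor-major seventh, second inversion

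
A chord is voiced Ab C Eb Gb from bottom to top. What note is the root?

Ab

Ab, C, Eb, Gb are the tones of an Ab dominant seventh chord (Ab–C–Eb–Gb), making Ab the root.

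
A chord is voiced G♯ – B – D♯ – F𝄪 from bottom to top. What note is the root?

G#

The distinct letter names are G#, B, D#, F##. Arranged as a stack of thirds they read G#–B–D#–F##, so G# is the root (a G# minor-major seventh chord).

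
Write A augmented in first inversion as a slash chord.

First inversion of A augmented has the third (C#) in the bass. As a slash chord: Aaug/C#.

Aaug/C#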